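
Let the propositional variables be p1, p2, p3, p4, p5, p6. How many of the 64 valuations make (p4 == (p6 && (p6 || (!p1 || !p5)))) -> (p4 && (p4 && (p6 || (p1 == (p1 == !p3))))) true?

Initial set: {T ((p4 == (p6 && (p6 || (!p1 || !p5)))) -> (p4 && (p4 && (p6 || (p1 == (p1 == !p3))))))}.
T ((p4 == (p6 && (p6 || (!p1 || !p5)))) -> (p4 && (p4 && (p6 || (p1 == (p1 == !p3)))))): β-rule — branch into F (p4 == (p6 && (p6 || (!p1 || !p5))))  //  T (p4 && (p4 && (p6 || (p1 == (p1 == !p3))))).
  branch 1 (add F (p4 == (p6 && (p6 || (!p1 || !p5))))):
    F (p4 == (p6 && (p6 || (!p1 || !p5)))): β-rule — branch into T p4, F (p6 && (p6 || (!p1 || !p5)))  //  F p4, T (p6 && (p6 || (!p1 || !p5))).
      branch 1.1 (add T p4, F (p6 && (p6 || (!p1 || !p5)))):
        F (p6 && (p6 || (!p1 || !p5))): β-rule — branch into F p6  //  F (p6 || (!p1 || !p5)).
          branch 1.1.1 (add F p6):
            ○ open, literals {p4=1, p6=0}.
          branch 1.1.2 (add F (p6 || (!p1 || !p5))):
            F (p6 || (!p1 || !p5)): α-rule — add F p6, F (!p1 || !p5).
            F (!p1 || !p5): α-rule — add F !p1, F !p5.
            ○ open, literals {p1=1, p4=1, p5=1, p6=0}.
      branch 1.2 (add F p4, T (p6 && (p6 || (!p1 || !p5)))):
        T (p6 && (p6 || (!p1 || !p5))): α-rule — add T p6, T (p6 || (!p1 || !p5)).
        T (p6 || (!p1 || !p5)): β-rule — branch into T p6  //  T (!p1 || !p5).
          branch 1.2.1 (add T p6):
            ○ open, literals {p4=0, p6=1}.
          branch 1.2.2 (add T (!p1 || !p5)):
            T (!p1 || !p5): β-rule — branch into T !p1  //  T !p5.
              branch 1.2.2.1 (add T !p1):
                ○ open, literals {p1=0, p4=0, p6=1}.
              branch 1.2.2.2 (add T !p5):
                ○ open, literals {p4=0, p5=0, p6=1}.
  branch 2 (add T (p4 && (p4 && (p6 || (p1 == (p1 == !p3)))))):
    T (p4 && (p4 && (p6 || (p1 == (p1 == !p3))))): α-rule — add T p4, T (p4 && (p6 || (p1 == (p1 == !p3)))).
    T (p4 && (p6 || (p1 == (p1 == !p3)))): α-rule — add T p4, T (p6 || (p1 == (p1 == !p3))).
    T (p6 || (p1 == (p1 == !p3))): β-rule — branch into T p6  //  T (p1 == (p1 == !p3)).
      branch 2.1 (add T p6):
        ○ open, literals {p4=1, p6=1}.
      branch 2.2 (add T (p1 == (p1 == !p3))):
        T (p1 == (p1 == !p3)): β-rule — branch into T p1, T (p1 == !p3)  //  F p1, F (p1 == !p3).
          branch 2.2.1 (add T p1, T (p1 == !p3)):
            T (p1 == !p3): β-rule — branch into T p1, T !p3  //  F p1, F !p3.
              branch 2.2.1.1 (add T p1, T !p3):
                ○ open, literals {p1=1, p3=0, p4=1}.
              branch 2.2.1.2 (add F p1, F !p3):
                × closes — contains both p1 and !p1.
          branch 2.2.2 (add F p1, F (p1 == !p3)):
            F (p1 == !p3): β-rule — branch into T p1, F !p3  //  F p1, T !p3.
              branch 2.2.2.1 (add T p1, F !p3):
                × closes — contains both p1 and !p1.
              branch 2.2.2.2 (add F p1, T !p3):
                ○ open, literals {p1=0, p3=0, p4=1}.
2 branches closed, 8 open.
Each open branch fixes some atoms; the unmentioned ones are free. Counting distinct full assignments: branch {p4=1, p6=0} (p1, p2, p3, p5) contributes 16 new; branch {p1=1, p4=1, p5=1, p6=0} (p2, p3) contributes 0 new; branch {p4=0, p6=1} (p1, p2, p3, p5) contributes 16 new; branch {p1=0, p4=0, p6=1} (p2, p3, p5) contributes 0 new; branch {p4=0, p5=0, p6=1} (p1, p2, p3) contributes 0 new; branch {p4=1, p6=1} (p1, p2, p3, p5) contributes 16 new; branch {p1=1, p3=0, p4=1} (p2, p5, p6) contributes 0 new; branch {p1=0, p3=0, p4=1} (p2, p5, p6) contributes 0 new. Total: 48.

48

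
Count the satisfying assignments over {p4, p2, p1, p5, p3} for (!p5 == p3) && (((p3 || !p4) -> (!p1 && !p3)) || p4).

10

Initial set: {T ((!p5 == p3) && (((p3 || !p4) -> (!p1 && !p3)) || p4))}.
T ((!p5 == p3) && (((p3 || !p4) -> (!p1 && !p3)) || p4)): α-rule — add T (!p5 == p3), T (((p3 || !p4) -> (!p1 && !p3)) || p4).
T (!p5 == p3): β-rule — branch into T !p5, T p3  //  F !p5, F p3.
  branch 1 (add T !p5, T p3):
    T (((p3 || !p4) -> (!p1 && !p3)) || p4): β-rule — branch into T ((p3 || !p4) -> (!p1 && !p3))  //  T p4.
      branch 1.1 (add T ((p3 || !p4) -> (!p1 && !p3))):
        T ((p3 || !p4) -> (!p1 && !p3)): β-rule — branch into F (p3 || !p4)  //  T (!p1 && !p3).
          branch 1.1.1 (add F (p3 || !p4)):
            F (p3 || !p4): α-rule — add F p3, F !p4.
            × closes — contains both p3 and !p3.
          branch 1.1.2 (add T (!p1 && !p3)):
            T (!p1 && !p3): α-rule — add T !p1, T !p3.
            × closes — contains both p3 and !p3.
      branch 1.2 (add T p4):
        ○ open, literals {p3=T, p4=T, p5=F}.
  branch 2 (add F !p5, F p3):
    T (((p3 || !p4) -> (!p1 && !p3)) || p4): β-rule — branch into T ((p3 || !p4) -> (!p1 && !p3))  //  T p4.
      branch 2.1 (add T ((p3 || !p4) -> (!p1 && !p3))):
        T ((p3 || !p4) -> (!p1 && !p3)): β-rule — branch into F (p3 || !p4)  //  T (!p1 && !p3).
          branch 2.1.1 (add F (p3 || !p4)):
            F (p3 || !p4): α-rule — add F p3, F !p4.
            ○ open, literals {p3=F, p4=T, p5=T}.
          branch 2.1.2 (add T (!p1 && !p3)):
            T (!p1 && !p3): α-rule — add T !p1, T !p3.
            ○ open, literals {p1=F, p3=F, p5=T}.
      branch 2.2 (add T p4):
        ○ open, literals {p3=F, p4=T, p5=T}.
2 branches closed, 4 open.
Each open branch fixes some atoms; the unmentioned ones are free. Counting distinct full assignments: branch {p3=T, p4=T, p5=F} (p2, p1) contributes 4 new; branch {p3=F, p4=T, p5=T} (p2, p1) contributes 4 new; branch {p1=F, p3=F, p5=T} (p4, p2) contributes 2 new; branch {p3=F, p4=T, p5=T} (p2, p1) contributes 0 new. Total: 10.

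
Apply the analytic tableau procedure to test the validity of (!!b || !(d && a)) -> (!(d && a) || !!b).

Assume the negation and expand:
Initial set: {!((!!b || !(d && a)) -> (!(d && a) || !!b))}.
!((!!b || !(d && a)) -> (!(d && a) || !!b)): α-rule — add (!!b || !(d && a)), !(!(d && a) || !!b).
!(!(d && a) || !!b): α-rule — add !!(d && a), !!!b.
!!(d && a): α-rule — add d, a.
!!!b: drop double negation, giving !b.
(!!b || !(d && a)): β-rule — branch into !!b  //  !(d && a).
  branch 1 (add !!b):
    !!b: drop double negation, giving b.
    × closes — contains both b and !b.
  branch 2 (add !(d && a)):
    !(d && a): β-rule — branch into !d  //  !a.
      branch 2.1 (add !d):
        × closes — contains both d and !d.
      branch 2.2 (add !a):
        × closes — contains both a and !a.
All 3 branches close.
Every branch closed, so the negation is unsatisfiable and the formula is valid.

Valid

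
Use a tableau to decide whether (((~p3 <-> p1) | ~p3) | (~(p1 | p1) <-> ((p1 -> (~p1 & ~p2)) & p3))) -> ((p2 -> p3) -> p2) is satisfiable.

Initial set: {((((~p3 <-> p1) | ~p3) | (~(p1 | p1) <-> ((p1 -> (~p1 & ~p2)) & p3))) -> ((p2 -> p3) -> p2))}.
((((~p3 <-> p1) | ~p3) | (~(p1 | p1) <-> ((p1 -> (~p1 & ~p2)) & p3))) -> ((p2 -> p3) -> p2)): β-rule — branch into ~(((~p3 <-> p1) | ~p3) | (~(p1 | p1) <-> ((p1 -> (~p1 & ~p2)) & p3)))  //  ((p2 -> p3) -> p2).
  branch 1 (add ~(((~p3 <-> p1) | ~p3) | (~(p1 | p1) <-> ((p1 -> (~p1 & ~p2)) & p3)))):
    ~(((~p3 <-> p1) | ~p3) | (~(p1 | p1) <-> ((p1 -> (~p1 & ~p2)) & p3))): α-rule — add ~((~p3 <-> p1) | ~p3), ~(~(p1 | p1) <-> ((p1 -> (~p1 & ~p2)) & p3)).
    ~((~p3 <-> p1) | ~p3): α-rule — add ~(~p3 <-> p1), ~~p3.
    ~(~(p1 | p1) <-> ((p1 -> (~p1 & ~p2)) & p3)): β-rule — branch into ~(p1 | p1), ~((p1 -> (~p1 & ~p2)) & p3)  //  ~~(p1 | p1), ((p1 -> (~p1 & ~p2)) & p3).
      branch 1.1 (add ~(p1 | p1), ~((p1 -> (~p1 & ~p2)) & p3)):
        ~(p1 | p1): α-rule — add ~p1, ~p1.
        ~(~p3 <-> p1): β-rule — branch into ~p3, ~p1  //  ~~p3, p1.
          branch 1.1.1 (add ~p3, ~p1):
            × closes — contains both p3 and ~p3.
          branch 1.1.2 (add ~~p3, p1):
            × closes — contains both p1 and ~p1.
      branch 1.2 (add ~~(p1 | p1), ((p1 -> (~p1 & ~p2)) & p3)):
        ((p1 -> (~p1 & ~p2)) & p3): α-rule — add (p1 -> (~p1 & ~p2)), p3.
        ~(~p3 <-> p1): β-rule — branch into ~p3, ~p1  //  ~~p3, p1.
          branch 1.2.1 (add ~p3, ~p1):
            × closes — contains both p3 and ~p3.
          branch 1.2.2 (add ~~p3, p1):
            ~~(p1 | p1): β-rule — branch into p1  //  p1.
              branch 1.2.2.1 (add p1):
                (p1 -> (~p1 & ~p2)): β-rule — branch into ~p1  //  (~p1 & ~p2).
                  branch 1.2.2.1.1 (add ~p1):
                    × closes — contains both p1 and ~p1.
                  branch 1.2.2.1.2 (add (~p1 & ~p2)):
                    (~p1 & ~p2): α-rule — add ~p1, ~p2.
                    × closes — contains both p1 and ~p1.
              branch 1.2.2.2 (add p1):
                (p1 -> (~p1 & ~p2)): β-rule — branch into ~p1  //  (~p1 & ~p2).
                  branch 1.2.2.2.1 (add ~p1):
                    × closes — contains both p1 and ~p1.
                  branch 1.2.2.2.2 (add (~p1 & ~p2)):
                    (~p1 & ~p2): α-rule — add ~p1, ~p2.
                    × closes — contains both p1 and ~p1.
  branch 2 (add ((p2 -> p3) -> p2)):
    ((p2 -> p3) -> p2): β-rule — branch into ~(p2 -> p3)  //  p2.
      branch 2.1 (add ~(p2 -> p3)):
        ~(p2 -> p3): α-rule — add p2, ~p3.
        ○ open, literals {p2=1, p3=0}.
      branch 2.2 (add p2):
        ○ open, literals {p2=1}.
7 branches closed, 2 open.
An open branch gives a satisfying assignment: p2=1, p3=0.

Satisfiable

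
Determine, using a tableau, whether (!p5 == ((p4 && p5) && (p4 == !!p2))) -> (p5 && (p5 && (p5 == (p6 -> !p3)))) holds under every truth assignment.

Not valid

Assume the negation and expand:
Initial set: {!((!p5 == ((p4 && p5) && (p4 == !!p2))) -> (p5 && (p5 && (p5 == (p6 -> !p3)))))}.
!((!p5 == ((p4 && p5) && (p4 == !!p2))) -> (p5 && (p5 && (p5 == (p6 -> !p3))))): α-rule — add (!p5 == ((p4 && p5) && (p4 == !!p2))), !(p5 && (p5 && (p5 == (p6 -> !p3)))).
(!p5 == ((p4 && p5) && (p4 == !!p2))): β-rule — branch into !p5, ((p4 && p5) && (p4 == !!p2))  //  !!p5, !((p4 && p5) && (p4 == !!p2)).
  branch 1 (add !p5, ((p4 && p5) && (p4 == !!p2))):
    ((p4 && p5) && (p4 == !!p2)): α-rule — add (p4 && p5), (p4 == !!p2).
    (p4 && p5): α-rule — add p4, p5.
    × closes — contains both p5 and !p5.
  branch 2 (add !!p5, !((p4 && p5) && (p4 == !!p2))):
    !(p5 && (p5 && (p5 == (p6 -> !p3)))): β-rule — branch into !p5  //  !(p5 && (p5 == (p6 -> !p3))).
      branch 2.1 (add !p5):
        × closes — contains both p5 and !p5.
      branch 2.2 (add !(p5 && (p5 == (p6 -> !p3)))):
        !((p4 && p5) && (p4 == !!p2)): β-rule — branch into !(p4 && p5)  //  !(p4 == !!p2).
          branch 2.2.1 (add !(p4 && p5)):
            !(p5 && (p5 == (p6 -> !p3))): β-rule — branch into !p5  //  !(p5 == (p6 -> !p3)).
              branch 2.2.1.1 (add !p5):
                × closes — contains both p5 and !p5.
              branch 2.2.1.2 (add !(p5 == (p6 -> !p3))):
                !(p4 && p5): β-rule — branch into !p4  //  !p5.
                  branch 2.2.1.2.1 (add !p4):
                    !(p5 == (p6 -> !p3)): β-rule — branch into p5, !(p6 -> !p3)  //  !p5, (p6 -> !p3).
                      branch 2.2.1.2.1.1 (add p5, !(p6 -> !p3)):
                        !(p6 -> !p3): α-rule — add p6, !!p3.
                        ○ open, literals {p3=T, p4=F, p5=T, p6=T}.
                      branch 2.2.1.2.1.2 (add !p5, (p6 -> !p3)):
                        × closes — contains both p5 and !p5.
                  branch 2.2.1.2.2 (add !p5):
                    × closes — contains both p5 and !p5.
          branch 2.2.2 (add !(p4 == !!p2)):
            !(p5 && (p5 == (p6 -> !p3))): β-rule — branch into !p5  //  !(p5 == (p6 -> !p3)).
              branch 2.2.2.1 (add !p5):
                × closes — contains both p5 and !p5.
              branch 2.2.2.2 (add !(p5 == (p6 -> !p3))):
                !(p4 == !!p2): β-rule — branch into p4, !!!p2  //  !p4, !!p2.
                  branch 2.2.2.2.1 (add p4, !!!p2):
                    !!!p2: drop double negation, giving !p2.
                    !(p5 == (p6 -> !p3)): β-rule — branch into p5, !(p6 -> !p3)  //  !p5, (p6 -> !p3).
                      branch 2.2.2.2.1.1 (add p5, !(p6 -> !p3)):
                        !(p6 -> !p3): α-rule — add p6, !!p3.
                        ○ open, literals {p2=F, p3=T, p4=T, p5=T, p6=T}.
                      branch 2.2.2.2.1.2 (add !p5, (p6 -> !p3)):
                        × closes — contains both p5 and !p5.
                  branch 2.2.2.2.2 (add !p4, !!p2):
                    !!p2: drop double negation, giving p2.
                    !(p5 == (p6 -> !p3)): β-rule — branch into p5, !(p6 -> !p3)  //  !p5, (p6 -> !p3).
                      branch 2.2.2.2.2.1 (add p5, !(p6 -> !p3)):
                        !(p6 -> !p3): α-rule — add p6, !!p3.
                        ○ open, literals {p2=T, p3=T, p4=F, p5=T, p6=T}.
                      branch 2.2.2.2.2.2 (add !p5, (p6 -> !p3)):
                        × closes — contains both p5 and !p5.
8 branches closed, 3 open.
An open branch gives a countermodel: p3=T, p4=F, p5=T, p6=T (unmentioned atoms arbitrary); under it the original formula is false.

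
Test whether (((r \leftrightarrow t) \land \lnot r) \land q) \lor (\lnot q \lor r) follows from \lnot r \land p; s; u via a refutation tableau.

Initial set: {(\lnot r \land p); s; u; \lnot ((((r \leftrightarrow t) \land \lnot r) \land q) \lor (\lnot q \lor r))}.
(\lnot r \land p): α-rule — add \lnot r, p.
\lnot ((((r \leftrightarrow t) \land \lnot r) \land q) \lor (\lnot q \lor r)): α-rule — add \lnot (((r \leftrightarrow t) \land \lnot r) \land q), \lnot (\lnot q \lor r).
\lnot (\lnot q \lor r): α-rule — add \lnot \lnot q, \lnot r.
\lnot (((r \leftrightarrow t) \land \lnot r) \land q): β-rule — branch into \lnot ((r \leftrightarrow t) \land \lnot r)  //  \lnot q.
  branch 1 (add \lnot ((r \leftrightarrow t) \land \lnot r)):
    \lnot ((r \leftrightarrow t) \land \lnot r): β-rule — branch into \lnot (r \leftrightarrow t)  //  \lnot \lnot r.
      branch 1.1 (add \lnot (r \leftrightarrow t)):
        \lnot (r \leftrightarrow t): β-rule — branch into r, \lnot t  //  \lnot r, t.
          branch 1.1.1 (add r, \lnot t):
            × closes — contains both r and \lnot r.
          branch 1.1.2 (add \lnot r, t):
            ○ open, literals {p=1, q=1, r=0, s=1, t=1, u=1}.
      branch 1.2 (add \lnot \lnot r):
        × closes — contains both r and \lnot r.
  branch 2 (add \lnot q):
    × closes — contains both q and \lnot q.
3 branches closed, 1 open.
An open branch gives a countermodel: p=1, q=1, r=0, s=1, t=1, u=1 (unmentioned atoms arbitrary); the premises hold there but the conclusion fails.

No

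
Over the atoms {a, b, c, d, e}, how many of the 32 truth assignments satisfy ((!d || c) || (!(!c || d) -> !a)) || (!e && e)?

Initial set: {(((!d || c) || (!(!c || d) -> !a)) || (!e && e))}.
(((!d || c) || (!(!c || d) -> !a)) || (!e && e)): β-rule — branch into ((!d || c) || (!(!c || d) -> !a))  //  (!e && e).
  branch 1 (add ((!d || c) || (!(!c || d) -> !a))):
    ((!d || c) || (!(!c || d) -> !a)): β-rule — branch into (!d || c)  //  (!(!c || d) -> !a).
      branch 1.1 (add (!d || c)):
        (!d || c): β-rule — branch into !d  //  c.
          branch 1.1.1 (add !d):
            ○ open, literals {d=false}.
          branch 1.1.2 (add c):
            ○ open, literals {c=true}.
      branch 1.2 (add (!(!c || d) -> !a)):
        (!(!c || d) -> !a): β-rule — branch into !!(!c || d)  //  !a.
          branch 1.2.1 (add !!(!c || d)):
            !!(!c || d): β-rule — branch into !c  //  d.
              branch 1.2.1.1 (add !c):
                ○ open, literals {c=false}.
              branch 1.2.1.2 (add d):
                ○ open, literals {d=true}.
          branch 1.2.2 (add !a):
            ○ open, literals {a=false}.
  branch 2 (add (!e && e)):
    (!e && e): α-rule — add !e, e.
    × closes — contains both e and !e.
1 branch closed, 5 open.
Each open branch fixes some atoms; the unmentioned ones are free. Counting distinct full assignments: branch {d=false} (a, b, c, e) contributes 16 new; branch {c=true} (a, b, d, e) contributes 8 new; branch {c=false} (a, b, d, e) contributes 8 new; branch {d=true} (a, b, c, e) contributes 0 new; branch {a=false} (b, c, d, e) contributes 0 new. Total: 32.

32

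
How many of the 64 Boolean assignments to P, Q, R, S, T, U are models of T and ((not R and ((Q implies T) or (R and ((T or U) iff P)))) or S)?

24

Initial set: {(T and ((not R and ((Q implies T) or (R and ((T or U) iff P)))) or S))}.
(T and ((not R and ((Q implies T) or (R and ((T or U) iff P)))) or S)): α-rule — add T, ((not R and ((Q implies T) or (R and ((T or U) iff P)))) or S).
((not R and ((Q implies T) or (R and ((T or U) iff P)))) or S): β-rule — branch into (not R and ((Q implies T) or (R and ((T or U) iff P))))  //  S.
  branch 1 (add (not R and ((Q implies T) or (R and ((T or U) iff P))))):
    (not R and ((Q implies T) or (R and ((T or U) iff P)))): α-rule — add not R, ((Q implies T) or (R and ((T or U) iff P))).
    ((Q implies T) or (R and ((T or U) iff P))): β-rule — branch into (Q implies T)  //  (R and ((T or U) iff P)).
      branch 1.1 (add (Q implies T)):
        (Q implies T): β-rule — branch into not Q  //  T.
          branch 1.1.1 (add not Q):
            ○ open, literals {Q=0, R=0, T=1}.
          branch 1.1.2 (add T):
            ○ open, literals {R=0, T=1}.
      branch 1.2 (add (R and ((T or U) iff P))):
        (R and ((T or U) iff P)): α-rule — add R, ((T or U) iff P).
        × closes — contains both R and not R.
  branch 2 (add S):
    ○ open, literals {S=1, T=1}.
1 branch closed, 3 open.
Each open branch fixes some atoms; the unmentioned ones are free. Counting distinct full assignments: branch {Q=0, R=0, T=1} (P, S, U) contributes 8 new; branch {R=0, T=1} (P, Q, S, U) contributes 8 new; branch {S=1, T=1} (P, Q, R, U) contributes 8 new. Total: 24.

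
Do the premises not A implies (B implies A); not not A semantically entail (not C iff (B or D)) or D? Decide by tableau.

No

Initial set: {T (not A implies (B implies A)); T not not A; F ((not C iff (B or D)) or D)}.
T not not A: drop double negation, giving T A.
F ((not C iff (B or D)) or D): α-rule — add F (not C iff (B or D)), F D.
T (not A implies (B implies A)): β-rule — branch into F not A  //  T (B implies A).
  branch 1 (add F not A):
    F (not C iff (B or D)): β-rule — branch into T not C, F (B or D)  //  F not C, T (B or D).
      branch 1.1 (add T not C, F (B or D)):
        F (B or D): α-rule — add F B, F D.
        ○ open, literals {A=T, B=F, C=F, D=F}.
      branch 1.2 (add F not C, T (B or D)):
        T (B or D): β-rule — branch into T B  //  T D.
          branch 1.2.1 (add T B):
            ○ open, literals {A=T, B=T, C=T, D=F}.
          branch 1.2.2 (add T D):
            × closes — contains both D and not D.
  branch 2 (add T (B implies A)):
    F (not C iff (B or D)): β-rule — branch into T not C, F (B or D)  //  F not C, T (B or D).
      branch 2.1 (add T not C, F (B or D)):
        F (B or D): α-rule — add F B, F D.
        T (B implies A): β-rule — branch into F B  //  T A.
          branch 2.1.1 (add F B):
            ○ open, literals {A=T, B=F, C=F, D=F}.
          branch 2.1.2 (add T A):
            ○ open, literals {A=T, B=F, C=F, D=F}.
      branch 2.2 (add F not C, T (B or D)):
        T (B implies A): β-rule — branch into F B  //  T A.
          branch 2.2.1 (add F B):
            T (B or D): β-rule — branch into T B  //  T D.
              branch 2.2.1.1 (add T B):
                × closes — contains both B and not B.
              branch 2.2.1.2 (add T D):
                × closes — contains both D and not D.
          branch 2.2.2 (add T A):
            T (B or D): β-rule — branch into T B  //  T D.
              branch 2.2.2.1 (add T B):
                ○ open, literals {A=T, B=T, C=T, D=F}.
              branch 2.2.2.2 (add T D):
                × closes — contains both D and not D.
4 branches closed, 5 open.
An open branch gives a countermodel: A=T, B=F, C=F, D=F (unmentioned atoms arbitrary); the premises hold there but the conclusion fails.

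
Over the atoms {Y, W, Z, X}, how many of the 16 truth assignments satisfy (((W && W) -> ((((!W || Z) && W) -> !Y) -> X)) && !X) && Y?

Initial set: {((((W && W) -> ((((!W || Z) && W) -> !Y) -> X)) && !X) && Y)}.
((((W && W) -> ((((!W || Z) && W) -> !Y) -> X)) && !X) && Y): α-rule — add (((W && W) -> ((((!W || Z) && W) -> !Y) -> X)) && !X), Y.
(((W && W) -> ((((!W || Z) && W) -> !Y) -> X)) && !X): α-rule — add ((W && W) -> ((((!W || Z) && W) -> !Y) -> X)), !X.
((W && W) -> ((((!W || Z) && W) -> !Y) -> X)): β-rule — branch into !(W && W)  //  ((((!W || Z) && W) -> !Y) -> X).
  branch 1 (add !(W && W)):
    !(W && W): β-rule — branch into !W  //  !W.
      branch 1.1 (add !W):
        ○ open, literals {W=0, X=0, Y=1}.
      branch 1.2 (add !W):
        ○ open, literals {W=0, X=0, Y=1}.
  branch 2 (add ((((!W || Z) && W) -> !Y) -> X)):
    ((((!W || Z) && W) -> !Y) -> X): β-rule — branch into !(((!W || Z) && W) -> !Y)  //  X.
      branch 2.1 (add !(((!W || Z) && W) -> !Y)):
        !(((!W || Z) && W) -> !Y): α-rule — add ((!W || Z) && W), !!Y.
        ((!W || Z) && W): α-rule — add (!W || Z), W.
        (!W || Z): β-rule — branch into !W  //  Z.
          branch 2.1.1 (add !W):
            × closes — contains both W and !W.
          branch 2.1.2 (add Z):
            ○ open, literals {W=1, X=0, Y=1, Z=1}.
      branch 2.2 (add X):
        × closes — contains both X and !X.
2 branches closed, 3 open.
Each open branch fixes some atoms; the unmentioned ones are free. Counting distinct full assignments: branch {W=0, X=0, Y=1} (Z) contributes 2 new; branch {W=0, X=0, Y=1} (Z) contributes 0 new; branch {W=1, X=0, Y=1, Z=1} (none free) contributes 1 new. Total: 3.

3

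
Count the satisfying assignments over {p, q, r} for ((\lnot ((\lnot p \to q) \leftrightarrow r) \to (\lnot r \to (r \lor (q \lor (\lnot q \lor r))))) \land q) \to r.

Initial set: {(((\lnot ((\lnot p \to q) \leftrightarrow r) \to (\lnot r \to (r \lor (q \lor (\lnot q \lor r))))) \land q) \to r)}.
(((\lnot ((\lnot p \to q) \leftrightarrow r) \to (\lnot r \to (r \lor (q \lor (\lnot q \lor r))))) \land q) \to r): β-rule — branch into \lnot ((\lnot ((\lnot p \to q) \leftrightarrow r) \to (\lnot r \to (r \lor (q \lor (\lnot q \lor r))))) \land q)  //  r.
  branch 1 (add \lnot ((\lnot ((\lnot p \to q) \leftrightarrow r) \to (\lnot r \to (r \lor (q \lor (\lnot q \lor r))))) \land q)):
    \lnot ((\lnot ((\lnot p \to q) \leftrightarrow r) \to (\lnot r \to (r \lor (q \lor (\lnot q \lor r))))) \land q): β-rule — branch into \lnot (\lnot ((\lnot p \to q) \leftrightarrow r) \to (\lnot r \to (r \lor (q \lor (\lnot q \lor r)))))  //  \lnot q.
      branch 1.1 (add \lnot (\lnot ((\lnot p \to q) \leftrightarrow r) \to (\lnot r \to (r \lor (q \lor (\lnot q \lor r)))))):
        \lnot (\lnot ((\lnot p \to q) \leftrightarrow r) \to (\lnot r \to (r \lor (q \lor (\lnot q \lor r))))): α-rule — add \lnot ((\lnot p \to q) \leftrightarrow r), \lnot (\lnot r \to (r \lor (q \lor (\lnot q \lor r)))).
        \lnot (\lnot r \to (r \lor (q \lor (\lnot q \lor r)))): α-rule — add \lnot r, \lnot (r \lor (q \lor (\lnot q \lor r))).
        \lnot (r \lor (q \lor (\lnot q \lor r))): α-rule — add \lnot r, \lnot (q \lor (\lnot q \lor r)).
        \lnot (q \lor (\lnot q \lor r)): α-rule — add \lnot q, \lnot (\lnot q \lor r).
        \lnot (\lnot q \lor r): α-rule — add \lnot \lnot q, \lnot r.
        × closes — contains both q and \lnot q.
      branch 1.2 (add \lnot q):
        ○ open, literals {q=F}.
  branch 2 (add r):
    ○ open, literals {r=T}.
1 branch closed, 2 open.
Each open branch fixes some atoms; the unmentioned ones are free. Counting distinct full assignments: branch {q=F} (p, r) contributes 4 new; branch {r=T} (p, q) contributes 2 new. Total: 6.

6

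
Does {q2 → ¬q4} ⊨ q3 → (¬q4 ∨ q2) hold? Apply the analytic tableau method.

Initial set: {T (q2 → ¬q4); F (q3 → (¬q4 ∨ q2))}.
F (q3 → (¬q4 ∨ q2)): α-rule — add T q3, F (¬q4 ∨ q2).
F (¬q4 ∨ q2): α-rule — add F ¬q4, F q2.
T (q2 → ¬q4): β-rule — branch into F q2  //  T ¬q4.
  branch 1 (add F q2):
    ○ open, literals {q2=F, q3=T, q4=T}.
  branch 2 (add T ¬q4):
    × closes — contains both q4 and ¬q4.
1 branch closed, 1 open.
An open branch gives a countermodel: q2=F, q3=T, q4=T (unmentioned atoms arbitrary); the premises hold there but the conclusion fails.

No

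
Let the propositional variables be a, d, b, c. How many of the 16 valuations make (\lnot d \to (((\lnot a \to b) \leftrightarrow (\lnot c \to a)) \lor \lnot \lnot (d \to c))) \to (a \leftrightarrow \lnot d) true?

Initial set: {((\lnot d \to (((\lnot a \to b) \leftrightarrow (\lnot c \to a)) \lor \lnot \lnot (d \to c))) \to (a \leftrightarrow \lnot d))}.
((\lnot d \to (((\lnot a \to b) \leftrightarrow (\lnot c \to a)) \lor \lnot \lnot (d \to c))) \to (a \leftrightarrow \lnot d)): β-rule — branch into \lnot (\lnot d \to (((\lnot a \to b) \leftrightarrow (\lnot c \to a)) \lor \lnot \lnot (d \to c)))  //  (a \leftrightarrow \lnot d).
  branch 1 (add \lnot (\lnot d \to (((\lnot a \to b) \leftrightarrow (\lnot c \to a)) \lor \lnot \lnot (d \to c)))):
    \lnot (\lnot d \to (((\lnot a \to b) \leftrightarrow (\lnot c \to a)) \lor \lnot \lnot (d \to c))): α-rule — add \lnot d, \lnot (((\lnot a \to b) \leftrightarrow (\lnot c \to a)) \lor \lnot \lnot (d \to c)).
    \lnot (((\lnot a \to b) \leftrightarrow (\lnot c \to a)) \lor \lnot \lnot (d \to c)): α-rule — add \lnot ((\lnot a \to b) \leftrightarrow (\lnot c \to a)), \lnot \lnot \lnot (d \to c).
    \lnot \lnot \lnot (d \to c): drop double negation, giving \lnot (d \to c).
    \lnot (d \to c): α-rule — add d, \lnot c.
    × closes — contains both d and \lnot d.
  branch 2 (add (a \leftrightarrow \lnot d)):
    (a \leftrightarrow \lnot d): β-rule — branch into a, \lnot d  //  \lnot a, \lnot \lnot d.
      branch 2.1 (add a, \lnot d):
        ○ open, literals {a=1, d=0}.
      branch 2.2 (add \lnot a, \lnot \lnot d):
        ○ open, literals {a=0, d=1}.
1 branch closed, 2 open.
Each open branch fixes some atoms; the unmentioned ones are free. Counting distinct full assignments: branch {a=1, d=0} (b, c) contributes 4 new; branch {a=0, d=1} (b, c) contributes 4 new. Total: 8.

8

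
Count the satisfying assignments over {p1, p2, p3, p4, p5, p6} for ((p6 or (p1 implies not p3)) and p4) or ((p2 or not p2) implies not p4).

60

Initial set: {(((p6 or (p1 implies not p3)) and p4) or ((p2 or not p2) implies not p4))}.
(((p6 or (p1 implies not p3)) and p4) or ((p2 or not p2) implies not p4)): β-rule — branch into ((p6 or (p1 implies not p3)) and p4)  //  ((p2 or not p2) implies not p4).
  branch 1 (add ((p6 or (p1 implies not p3)) and p4)):
    ((p6 or (p1 implies not p3)) and p4): α-rule — add (p6 or (p1 implies not p3)), p4.
    (p6 or (p1 implies not p3)): β-rule — branch into p6  //  (p1 implies not p3).
      branch 1.1 (add p6):
        ○ open, literals {p4=T, p6=T}.
      branch 1.2 (add (p1 implies not p3)):
        (p1 implies not p3): β-rule — branch into not p1  //  not p3.
          branch 1.2.1 (add not p1):
            ○ open, literals {p1=F, p4=T}.
          branch 1.2.2 (add not p3):
            ○ open, literals {p3=F, p4=T}.
  branch 2 (add ((p2 or not p2) implies not p4)):
    ((p2 or not p2) implies not p4): β-rule — branch into not (p2 or not p2)  //  not p4.
      branch 2.1 (add not (p2 or not p2)):
        not (p2 or not p2): α-rule — add not p2, not not p2.
        × closes — contains both p2 and not p2.
      branch 2.2 (add not p4):
        ○ open, literals {p4=F}.
1 branch closed, 4 open.
Each open branch fixes some atoms; the unmentioned ones are free. Counting distinct full assignments: branch {p4=T, p6=T} (p1, p2, p3, p5) contributes 16 new; branch {p1=F, p4=T} (p2, p3, p5, p6) contributes 8 new; branch {p3=F, p4=T} (p1, p2, p5, p6) contributes 4 new; branch {p4=F} (p1, p2, p3, p5, p6) contributes 32 new. Total: 60.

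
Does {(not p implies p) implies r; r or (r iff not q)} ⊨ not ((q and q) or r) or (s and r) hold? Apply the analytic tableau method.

No

Initial set: {((not p implies p) implies r); (r or (r iff not q)); not (not ((q and q) or r) or (s and r))}.
not (not ((q and q) or r) or (s and r)): α-rule — add not not ((q and q) or r), not (s and r).
((not p implies p) implies r): β-rule — branch into not (not p implies p)  //  r.
  branch 1 (add not (not p implies p)):
    not (not p implies p): α-rule — add not p, not p.
    (r or (r iff not q)): β-rule — branch into r  //  (r iff not q).
      branch 1.1 (add r):
        not not ((q and q) or r): β-rule — branch into (q and q)  //  r.
          branch 1.1.1 (add (q and q)):
            (q and q): α-rule — add q, q.
            not (s and r): β-rule — branch into not s  //  not r.
              branch 1.1.1.1 (add not s):
                ○ open, literals {p=0, q=1, r=1, s=0}.
              branch 1.1.1.2 (add not r):
                × closes — contains both r and not r.
          branch 1.1.2 (add r):
            not (s and r): β-rule — branch into not s  //  not r.
              branch 1.1.2.1 (add not s):
                ○ open, literals {p=0, r=1, s=0}.
              branch 1.1.2.2 (add not r):
                × closes — contains both r and not r.
      branch 1.2 (add (r iff not q)):
        not not ((q and q) or r): β-rule — branch into (q and q)  //  r.
          branch 1.2.1 (add (q and q)):
            (q and q): α-rule — add q, q.
            not (s and r): β-rule — branch into not s  //  not r.
              branch 1.2.1.1 (add not s):
                (r iff not q): β-rule — branch into r, not q  //  not r, not not q.
                  branch 1.2.1.1.1 (add r, not q):
                    × closes — contains both q and not q.
                  branch 1.2.1.1.2 (add not r, not not q):
                    ○ open, literals {p=0, q=1, r=0, s=0}.
              branch 1.2.1.2 (add not r):
                (r iff not q): β-rule — branch into r, not q  //  not r, not not q.
                  branch 1.2.1.2.1 (add r, not q):
                    × closes — contains both r and not r.
                  branch 1.2.1.2.2 (add not r, not not q):
                    ○ open, literals {p=0, q=1, r=0}.
          branch 1.2.2 (add r):
            not (s and r): β-rule — branch into not s  //  not r.
              branch 1.2.2.1 (add not s):
                (r iff not q): β-rule — branch into r, not q  //  not r, not not q.
                  branch 1.2.2.1.1 (add r, not q):
                    ○ open, literals {p=0, q=0, r=1, s=0}.
                  branch 1.2.2.1.2 (add not r, not not q):
                    × closes — contains both r and not r.
              branch 1.2.2.2 (add not r):
                × closes — contains both r and not r.
  branch 2 (add r):
    (r or (r iff not q)): β-rule — branch into r  //  (r iff not q).
      branch 2.1 (add r):
        not not ((q and q) or r): β-rule — branch into (q and q)  //  r.
          branch 2.1.1 (add (q and q)):
            (q and q): α-rule — add q, q.
            not (s and r): β-rule — branch into not s  //  not r.
              branch 2.1.1.1 (add not s):
                ○ open, literals {q=1, r=1, s=0}.
              branch 2.1.1.2 (add not r):
                × closes — contains both r and not r.
          branch 2.1.2 (add r):
            not (s and r): β-rule — branch into not s  //  not r.
              branch 2.1.2.1 (add not s):
                ○ open, literals {r=1, s=0}.
              branch 2.1.2.2 (add not r):
                × closes — contains both r and not r.
      branch 2.2 (add (r iff not q)):
        not not ((q and q) or r): β-rule — branch into (q and q)  //  r.
          branch 2.2.1 (add (q and q)):
            (q and q): α-rule — add q, q.
            not (s and r): β-rule — branch into not s  //  not r.
              branch 2.2.1.1 (add not s):
                (r iff not q): β-rule — branch into r, not q  //  not r, not not q.
                  branch 2.2.1.1.1 (add r, not q):
                    × closes — contains both q and not q.
                  branch 2.2.1.1.2 (add not r, not not q):
                    × closes — contains both r and not r.
              branch 2.2.1.2 (add not r):
                × closes — contains both r and not r.
          branch 2.2.2 (add r):
            not (s and r): β-rule — branch into not s  //  not r.
              branch 2.2.2.1 (add not s):
                (r iff not q): β-rule — branch into r, not q  //  not r, not not q.
                  branch 2.2.2.1.1 (add r, not q):
                    ○ open, literals {q=0, r=1, s=0}.
                  branch 2.2.2.1.2 (add not r, not not q):
                    × closes — contains both r and not r.
              branch 2.2.2.2 (add not r):
                × closes — contains both r and not r.
13 branches closed, 8 open.
An open branch gives a countermodel: p=0, q=1, r=1, s=0 (unmentioned atoms arbitrary); the premises hold there but the conclusion fails.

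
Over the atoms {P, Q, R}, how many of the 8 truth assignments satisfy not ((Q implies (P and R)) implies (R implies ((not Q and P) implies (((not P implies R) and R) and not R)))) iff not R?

3

Initial set: {(not ((Q implies (P and R)) implies (R implies ((not Q and P) implies (((not P implies R) and R) and not R)))) iff not R)}.
(not ((Q implies (P and R)) implies (R implies ((not Q and P) implies (((not P implies R) and R) and not R)))) iff not R): β-rule — branch into not ((Q implies (P and R)) implies (R implies ((not Q and P) implies (((not P implies R) and R) and not R)))), not R  //  not not ((Q implies (P and R)) implies (R implies ((not Q and P) implies (((not P implies R) and R) and not R)))), not not R.
  branch 1 (add not ((Q implies (P and R)) implies (R implies ((not Q and P) implies (((not P implies R) and R) and not R)))), not R):
    not ((Q implies (P and R)) implies (R implies ((not Q and P) implies (((not P implies R) and R) and not R)))): α-rule — add (Q implies (P and R)), not (R implies ((not Q and P) implies (((not P implies R) and R) and not R))).
    not (R implies ((not Q and P) implies (((not P implies R) and R) and not R))): α-rule — add R, not ((not Q and P) implies (((not P implies R) and R) and not R)).
    × closes — contains both R and not R.
  branch 2 (add not not ((Q implies (P and R)) implies (R implies ((not Q and P) implies (((not P implies R) and R) and not R)))), not not R):
    not not ((Q implies (P and R)) implies (R implies ((not Q and P) implies (((not P implies R) and R) and not R)))): β-rule — branch into not (Q implies (P and R))  //  (R implies ((not Q and P) implies (((not P implies R) and R) and not R))).
      branch 2.1 (add not (Q implies (P and R))):
        not (Q implies (P and R)): α-rule — add Q, not (P and R).
        not (P and R): β-rule — branch into not P  //  not R.
          branch 2.1.1 (add not P):
            ○ open, literals {P=0, Q=1, R=1}.
          branch 2.1.2 (add not R):
            × closes — contains both R and not R.
      branch 2.2 (add (R implies ((not Q and P) implies (((not P implies R) and R) and not R)))):
        (R implies ((not Q and P) implies (((not P implies R) and R) and not R))): β-rule — branch into not R  //  ((not Q and P) implies (((not P implies R) and R) and not R)).
          branch 2.2.1 (add not R):
            × closes — contains both R and not R.
          branch 2.2.2 (add ((not Q and P) implies (((not P implies R) and R) and not R))):
            ((not Q and P) implies (((not P implies R) and R) and not R)): β-rule — branch into not (not Q and P)  //  (((not P implies R) and R) and not R).
              branch 2.2.2.1 (add not (not Q and P)):
                not (not Q and P): β-rule — branch into not not Q  //  not P.
                  branch 2.2.2.1.1 (add not not Q):
                    ○ open, literals {Q=1, R=1}.
                  branch 2.2.2.1.2 (add not P):
                    ○ open, literals {P=0, R=1}.
              branch 2.2.2.2 (add (((not P implies R) and R) and not R)):
                (((not P implies R) and R) and not R): α-rule — add ((not P implies R) and R), not R.
                × closes — contains both R and not R.
4 branches closed, 3 open.
Each open branch fixes some atoms; the unmentioned ones are free. Counting distinct full assignments: branch {P=0, Q=1, R=1} (none free) contributes 1 new; branch {Q=1, R=1} (P) contributes 1 new; branch {P=0, R=1} (Q) contributes 1 new. Total: 3.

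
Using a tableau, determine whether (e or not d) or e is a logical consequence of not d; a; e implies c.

Yes

Initial set: {not d; a; (e implies c); not ((e or not d) or e)}.
not ((e or not d) or e): α-rule — add not (e or not d), not e.
not (e or not d): α-rule — add not e, not not d.
× closes — contains both d and not d.
All 1 branch closes.
Every branch closed, so the premises entail the conclusion.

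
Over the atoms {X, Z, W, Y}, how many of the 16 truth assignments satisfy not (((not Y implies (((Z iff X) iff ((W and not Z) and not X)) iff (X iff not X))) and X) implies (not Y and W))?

Initial set: {not (((not Y implies (((Z iff X) iff ((W and not Z) and not X)) iff (X iff not X))) and X) implies (not Y and W))}.
not (((not Y implies (((Z iff X) iff ((W and not Z) and not X)) iff (X iff not X))) and X) implies (not Y and W)): α-rule — add ((not Y implies (((Z iff X) iff ((W and not Z) and not X)) iff (X iff not X))) and X), not (not Y and W).
((not Y implies (((Z iff X) iff ((W and not Z) and not X)) iff (X iff not X))) and X): α-rule — add (not Y implies (((Z iff X) iff ((W and not Z) and not X)) iff (X iff not X))), X.
not (not Y and W): β-rule — branch into not not Y  //  not W.
  branch 1 (add not not Y):
    (not Y implies (((Z iff X) iff ((W and not Z) and not X)) iff (X iff not X))): β-rule — branch into not not Y  //  (((Z iff X) iff ((W and not Z) and not X)) iff (X iff not X)).
      branch 1.1 (add not not Y):
        ○ open, literals {X=1, Y=1}.
      branch 1.2 (add (((Z iff X) iff ((W and not Z) and not X)) iff (X iff not X))):
        (((Z iff X) iff ((W and not Z) and not X)) iff (X iff not X)): β-rule — branch into ((Z iff X) iff ((W and not Z) and not X)), (X iff not X)  //  not ((Z iff X) iff ((W and not Z) and not X)), not (X iff not X).
          branch 1.2.1 (add ((Z iff X) iff ((W and not Z) and not X)), (X iff not X)):
            ((Z iff X) iff ((W and not Z) and not X)): β-rule — branch into (Z iff X), ((W and not Z) and not X)  //  not (Z iff X), not ((W and not Z) and not X).
              branch 1.2.1.1 (add (Z iff X), ((W and not Z) and not X)):
                ((W and not Z) and not X): α-rule — add (W and not Z), not X.
                × closes — contains both X and not X.
              branch 1.2.1.2 (add not (Z iff X), not ((W and not Z) and not X)):
                (X iff not X): β-rule — branch into X, not X  //  not X, not not X.
                  branch 1.2.1.2.1 (add X, not X):
                    × closes — contains both X and not X.
                  branch 1.2.1.2.2 (add not X, not not X):
                    × closes — contains both X and not X.
          branch 1.2.2 (add not ((Z iff X) iff ((W and not Z) and not X)), not (X iff not X)):
            not ((Z iff X) iff ((W and not Z) and not X)): β-rule — branch into (Z iff X), not ((W and not Z) and not X)  //  not (Z iff X), ((W and not Z) and not X).
              branch 1.2.2.1 (add (Z iff X), not ((W and not Z) and not X)):
                not (X iff not X): β-rule — branch into X, not not X  //  not X, not X.
                  branch 1.2.2.1.1 (add X, not not X):
                    (Z iff X): β-rule — branch into Z, X  //  not Z, not X.
                      branch 1.2.2.1.1.1 (add Z, X):
                        not ((W and not Z) and not X): β-rule — branch into not (W and not Z)  //  not not X.
                          branch 1.2.2.1.1.1.1 (add not (W and not Z)):
                            not (W and not Z): β-rule — branch into not W  //  not not Z.
                              branch 1.2.2.1.1.1.1.1 (add not W):
                                ○ open, literals {W=0, X=1, Y=1, Z=1}.
                              branch 1.2.2.1.1.1.1.2 (add not not Z):
                                ○ open, literals {X=1, Y=1, Z=1}.
                          branch 1.2.2.1.1.1.2 (add not not X):
                            ○ open, literals {X=1, Y=1, Z=1}.
                      branch 1.2.2.1.1.2 (add not Z, not X):
                        × closes — contains both X and not X.
                  branch 1.2.2.1.2 (add not X, not X):
                    × closes — contains both X and not X.
              branch 1.2.2.2 (add not (Z iff X), ((W and not Z) and not X)):
                ((W and not Z) and not X): α-rule — add (W and not Z), not X.
                × closes — contains both X and not X.
  branch 2 (add not W):
    (not Y implies (((Z iff X) iff ((W and not Z) and not X)) iff (X iff not X))): β-rule — branch into not not Y  //  (((Z iff X) iff ((W and not Z) and not X)) iff (X iff not X)).
      branch 2.1 (add not not Y):
        ○ open, literals {W=0, X=1, Y=1}.
      branch 2.2 (add (((Z iff X) iff ((W and not Z) and not X)) iff (X iff not X))):
        (((Z iff X) iff ((W and not Z) and not X)) iff (X iff not X)): β-rule — branch into ((Z iff X) iff ((W and not Z) and not X)), (X iff not X)  //  not ((Z iff X) iff ((W and not Z) and not X)), not (X iff not X).
          branch 2.2.1 (add ((Z iff X) iff ((W and not Z) and not X)), (X iff not X)):
            ((Z iff X) iff ((W and not Z) and not X)): β-rule — branch into (Z iff X), ((W and not Z) and not X)  //  not (Z iff X), not ((W and not Z) and not X).
              branch 2.2.1.1 (add (Z iff X), ((W and not Z) and not X)):
                ((W and not Z) and not X): α-rule — add (W and not Z), not X.
                × closes — contains both X and not X.
              branch 2.2.1.2 (add not (Z iff X), not ((W and not Z) and not X)):
                (X iff not X): β-rule — branch into X, not X  //  not X, not not X.
                  branch 2.2.1.2.1 (add X, not X):
                    × closes — contains both X and not X.
                  branch 2.2.1.2.2 (add not X, not not X):
                    × closes — contains both X and not X.
          branch 2.2.2 (add not ((Z iff X) iff ((W and not Z) and not X)), not (X iff not X)):
            not ((Z iff X) iff ((W and not Z) and not X)): β-rule — branch into (Z iff X), not ((W and not Z) and not X)  //  not (Z iff X), ((W and not Z) and not X).
              branch 2.2.2.1 (add (Z iff X), not ((W and not Z) and not X)):
                not (X iff not X): β-rule — branch into X, not not X  //  not X, not X.
                  branch 2.2.2.1.1 (add X, not not X):
                    (Z iff X): β-rule — branch into Z, X  //  not Z, not X.
                      branch 2.2.2.1.1.1 (add Z, X):
                        not ((W and not Z) and not X): β-rule — branch into not (W and not Z)  //  not not X.
                          branch 2.2.2.1.1.1.1 (add not (W and not Z)):
                            not (W and not Z): β-rule — branch into not W  //  not not Z.
                              branch 2.2.2.1.1.1.1.1 (add not W):
                                ○ open, literals {W=0, X=1, Z=1}.
                              branch 2.2.2.1.1.1.1.2 (add not not Z):
                                ○ open, literals {W=0, X=1, Z=1}.
                          branch 2.2.2.1.1.1.2 (add not not X):
                            ○ open, literals {W=0, X=1, Z=1}.
                      branch 2.2.2.1.1.2 (add not Z, not X):
                        × closes — contains both X and not X.
                  branch 2.2.2.1.2 (add not X, not X):
                    × closes — contains both X and not X.
              branch 2.2.2.2 (add not (Z iff X), ((W and not Z) and not X)):
                ((W and not Z) and not X): α-rule — add (W and not Z), not X.
                × closes — contains both X and not X.
12 branches closed, 8 open.
Each open branch fixes some atoms; the unmentioned ones are free. Counting distinct full assignments: branch {X=1, Y=1} (Z, W) contributes 4 new; branch {W=0, X=1, Y=1, Z=1} (none free) contributes 0 new; branch {X=1, Y=1, Z=1} (W) contributes 0 new; branch {X=1, Y=1, Z=1} (W) contributes 0 new; branch {W=0, X=1, Y=1} (Z) contributes 0 new; branch {W=0, X=1, Z=1} (Y) contributes 1 new; branch {W=0, X=1, Z=1} (Y) contributes 0 new; branch {W=0, X=1, Z=1} (Y) contributes 0 new. Total: 5.

5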